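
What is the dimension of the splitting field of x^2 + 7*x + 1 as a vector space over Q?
[K:Q] = 2

The discriminant of x^2 + (7)*x + (1) is b^2 - 4c = 49 - (4) = 45. Since 45 is not a perfect square in Q, the polynomial is irreducible over Q. Its two roots generate a degree-2 extension, so [K:Q] = 2.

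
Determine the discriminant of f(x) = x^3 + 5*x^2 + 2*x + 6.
Δ = -2824

For x^3 + a x^2 + b x + c the discriminant is Δ = 18 a b c - 4 a^3 c + a^2 b^2 - 4 b^3 - 27 c^2.
Plug a = 5, b = 2, c = 6:
  18*(5)*(2)*(6) - 4*(5)^3*(6) + (5)^2*(2)^2 - 4*(2)^3 - 27*(6)^2
  = 1080 + (-3000) + 100 + (-32) + (-972)
  = -2824.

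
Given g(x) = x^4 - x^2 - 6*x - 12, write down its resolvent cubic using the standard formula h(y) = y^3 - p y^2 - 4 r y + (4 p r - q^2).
h(y) = y^3 + y^2 + 48*y + 12

Identify coefficients: p = -1, q = -6, r = -12.
Plug into h(y) = y^3 - p y^2 - 4 r y + (4 p r - q^2):
  h(y) = y^3 - (-1) y^2 - 4*(-12) y + (4*(-1)*(-12) - (-6)^2)
       = y^3 + (1) y^2 + (48) y + (12).
Simplifying: h(y) = y^3 + y^2 + 48*y + 12.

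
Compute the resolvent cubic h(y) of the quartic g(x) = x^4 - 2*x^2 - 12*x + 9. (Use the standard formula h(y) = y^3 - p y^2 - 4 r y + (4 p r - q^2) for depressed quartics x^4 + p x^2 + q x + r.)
h(y) = y^3 + 2*y^2 - 36*y - 216

Identify coefficients: p = -2, q = -12, r = 9.
Plug into h(y) = y^3 - p y^2 - 4 r y + (4 p r - q^2):
  h(y) = y^3 - (-2) y^2 - 4*(9) y + (4*(-2)*(9) - (-12)^2)
       = y^3 + (2) y^2 + (-36) y + (-216).
Simplifying: h(y) = y^3 + 2*y^2 - 36*y - 216.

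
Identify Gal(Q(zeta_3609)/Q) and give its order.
|Gal(Q(zeta_3609)/Q)| = phi(3609) = 2400; group ≅ (Z/3609Z)^* ≅ Z/6Z × Z/400Z

The n-th cyclotomic polynomial Φ_3609(x) is the minimal polynomial of zeta_3609 over Q and has degree phi(3609) = 2400. So Q(zeta_3609) is a degree-2400 Galois extension with Galois group (Z/3609Z)^*. By CRT, (Z/3609Z)^* ≅ (Z/9Z)^* × (Z/401Z)^*. Each prime-power unit group is (Z/9Z)^* ≅ Z/6Z; (Z/401Z)^* ≅ Z/400Z. Hence Gal(Q(zeta_3609)/Q) ≅ Z/6Z × Z/400Z.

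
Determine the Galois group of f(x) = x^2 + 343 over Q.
Gal(K/Q) = Z/2Z (cyclic of order 2)

x^2 + 343 is irreducible over Q since -343 is not a rational square. The splitting field Q(sqrt(-343)) has degree 2 over Q, and its unique nontrivial automorphism is sqrt(-343) ↦ -sqrt(-343). Hence Gal(Q(sqrt(-343))/Q) = Z/2Z.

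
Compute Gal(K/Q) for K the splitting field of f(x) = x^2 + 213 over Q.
Gal(K/Q) = Z/2Z (cyclic of order 2)

x^2 + 213 is irreducible over Q since -213 is not a rational square. The splitting field Q(sqrt(-213)) has degree 2 over Q, and its unique nontrivial automorphism is sqrt(-213) ↦ -sqrt(-213). Hence Gal(Q(sqrt(-213))/Q) = Z/2Z.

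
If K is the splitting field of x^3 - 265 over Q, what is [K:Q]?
[K:Q] = 6

x^3 - 265 has one real root r = 265^(1/3) and two complex roots r*zeta_3, r*zeta_3^2 where zeta_3 = e^(2*pi*i/3). The splitting field is Q(r, zeta_3). [Q(r):Q] = 3 and [Q(zeta_3):Q] = 2 with gcd = 1, so [Q(r, zeta_3):Q] = 3 * 2 = 6.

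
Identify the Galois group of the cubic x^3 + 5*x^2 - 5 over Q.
Gal(K/Q) = S_3 (symmetric group of order 6)

Compute the discriminant of x^3 + (5)*x^2 + (0)*x + (-5): Δ = 1825. Since Δ is not a rational square, the Galois group is not contained in A_3; it must be the full S_3 (irreducibility of the cubic rules out anything smaller).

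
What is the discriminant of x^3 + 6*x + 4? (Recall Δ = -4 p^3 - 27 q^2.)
Δ = -1296

For a depressed cubic x^3 + p x + q the discriminant is Δ = -4 p^3 - 27 q^2 = -4*(6)^3 - 27*(4)^2 = -864 - 432 = -1296.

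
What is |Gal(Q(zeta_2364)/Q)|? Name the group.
|Gal(Q(zeta_2364)/Q)| = phi(2364) = 784; group ≅ (Z/2364Z)^* ≅ Z/2Z × Z/2Z × Z/196Z

The n-th cyclotomic polynomial Φ_2364(x) is the minimal polynomial of zeta_2364 over Q and has degree phi(2364) = 784. So Q(zeta_2364) is a degree-784 Galois extension with Galois group (Z/2364Z)^*. By CRT, (Z/2364Z)^* ≅ (Z/4Z)^* × (Z/3Z)^* × (Z/197Z)^*. Each prime-power unit group is (Z/4Z)^* ≅ Z/2Z; (Z/3Z)^* ≅ Z/2Z; (Z/197Z)^* ≅ Z/196Z. Hence Gal(Q(zeta_2364)/Q) ≅ Z/2Z × Z/2Z × Z/196Z.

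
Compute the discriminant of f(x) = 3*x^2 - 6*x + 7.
Δ = -48

For a quadratic a x^2 + b x + c the discriminant is Δ = b^2 - 4ac = (-6)^2 - 4*(3)*(7) = 36 - (84) = -48.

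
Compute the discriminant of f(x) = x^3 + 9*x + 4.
Δ = -3348

For a depressed cubic x^3 + p x + q the discriminant is Δ = -4 p^3 - 27 q^2 = -4*(9)^3 - 27*(4)^2 = -2916 - 432 = -3348.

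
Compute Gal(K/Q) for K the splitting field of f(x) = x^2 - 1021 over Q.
Gal(K/Q) = Z/2Z (cyclic of order 2)

x^2 - 1021 is irreducible over Q since 1021 is not a rational square. The splitting field Q(sqrt(1021)) has degree 2 over Q, and its unique nontrivial automorphism is sqrt(1021) ↦ -sqrt(1021). Hence Gal(Q(sqrt(1021))/Q) = Z/2Z.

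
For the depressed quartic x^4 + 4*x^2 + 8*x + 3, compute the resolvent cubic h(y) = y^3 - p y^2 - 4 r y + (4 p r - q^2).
h(y) = y^3 - 4*y^2 - 12*y - 16

Identify coefficients: p = 4, q = 8, r = 3.
Plug into h(y) = y^3 - p y^2 - 4 r y + (4 p r - q^2):
  h(y) = y^3 - (4) y^2 - 4*(3) y + (4*(4)*(3) - (8)^2)
       = y^3 + (-4) y^2 + (-12) y + (-16).
Simplifying: h(y) = y^3 - 4*y^2 - 12*y - 16.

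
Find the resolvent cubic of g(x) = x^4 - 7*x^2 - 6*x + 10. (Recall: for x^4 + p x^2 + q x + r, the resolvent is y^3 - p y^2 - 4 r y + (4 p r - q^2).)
h(y) = y^3 + 7*y^2 - 40*y - 316

Identify coefficients: p = -7, q = -6, r = 10.
Plug into h(y) = y^3 - p y^2 - 4 r y + (4 p r - q^2):
  h(y) = y^3 - (-7) y^2 - 4*(10) y + (4*(-7)*(10) - (-6)^2)
       = y^3 + (7) y^2 + (-40) y + (-316).
Simplifying: h(y) = y^3 + 7*y^2 - 40*y - 316.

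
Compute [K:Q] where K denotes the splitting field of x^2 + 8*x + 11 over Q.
[K:Q] = 2

The discriminant of x^2 + (8)*x + (11) is b^2 - 4c = 64 - (44) = 20. Since 20 is not a perfect square in Q, the polynomial is irreducible over Q. Its two roots generate a degree-2 extension, so [K:Q] = 2.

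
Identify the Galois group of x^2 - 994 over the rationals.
Gal(K/Q) = Z/2Z (cyclic of order 2)

x^2 - 994 is irreducible over Q since 994 is not a rational square. The splitting field Q(sqrt(994)) has degree 2 over Q, and its unique nontrivial automorphism is sqrt(994) ↦ -sqrt(994). Hence Gal(Q(sqrt(994))/Q) = Z/2Z.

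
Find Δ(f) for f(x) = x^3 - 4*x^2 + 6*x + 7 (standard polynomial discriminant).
Δ = -2843

For x^3 + a x^2 + b x + c the discriminant is Δ = 18 a b c - 4 a^3 c + a^2 b^2 - 4 b^3 - 27 c^2.
Plug a = -4, b = 6, c = 7:
  18*(-4)*(6)*(7) - 4*(-4)^3*(7) + (-4)^2*(6)^2 - 4*(6)^3 - 27*(7)^2
  = -3024 + (1792) + 576 + (-864) + (-1323)
  = -2843.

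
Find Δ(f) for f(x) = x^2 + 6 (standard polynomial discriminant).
Δ = -24

For a quadratic a x^2 + b x + c the discriminant is Δ = b^2 - 4ac = (0)^2 - 4*(1)*(6) = 0 - (24) = -24.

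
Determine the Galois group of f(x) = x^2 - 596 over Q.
Gal(K/Q) = Z/2Z (cyclic of order 2)

x^2 - 596 is irreducible over Q since 596 is not a rational square. The splitting field Q(sqrt(596)) has degree 2 over Q, and its unique nontrivial automorphism is sqrt(596) ↦ -sqrt(596). Hence Gal(Q(sqrt(596))/Q) = Z/2Z.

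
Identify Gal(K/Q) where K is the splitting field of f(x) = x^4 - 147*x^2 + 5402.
Gal(K/Q) = V_4 (Klein four-group, Z/2Z × Z/2Z)

f factors as (x^2 - 73)(x^2 - 74), so the splitting field is K = Q(sqrt(73), sqrt(74)). The elements 73, 74, 5402 are all non-squares in Q, so sqrt(73) and sqrt(74) generate independent quadratic extensions. Thus [K:Q] = 4 and Gal(K/Q) is generated by the two order-2 automorphisms sqrt(73) ↦ -sqrt(73) and sqrt(74) ↦ -sqrt(74), giving V_4.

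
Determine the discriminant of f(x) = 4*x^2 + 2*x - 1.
Δ = 20

For a quadratic a x^2 + b x + c the discriminant is Δ = b^2 - 4ac = (2)^2 - 4*(4)*(-1) = 4 - (-16) = 20.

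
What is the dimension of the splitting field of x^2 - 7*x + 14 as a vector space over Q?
[K:Q] = 2

The discriminant of x^2 + (-7)*x + (14) is b^2 - 4c = 49 - (56) = -7. Since -7 is not a perfect square in Q, the polynomial is irreducible over Q. Its two roots generate a degree-2 extension, so [K:Q] = 2.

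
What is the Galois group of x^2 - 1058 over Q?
Gal(K/Q) = Z/2Z (cyclic of order 2)

x^2 - 1058 is irreducible over Q since 1058 is not a rational square. The splitting field Q(sqrt(1058)) has degree 2 over Q, and its unique nontrivial automorphism is sqrt(1058) ↦ -sqrt(1058). Hence Gal(Q(sqrt(1058))/Q) = Z/2Z.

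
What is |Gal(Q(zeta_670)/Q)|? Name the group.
|Gal(Q(zeta_670)/Q)| = phi(670) = 264; group ≅ (Z/670Z)^* ≅ Z/4Z × Z/66Z

The n-th cyclotomic polynomial Φ_670(x) is the minimal polynomial of zeta_670 over Q and has degree phi(670) = 264. So Q(zeta_670) is a degree-264 Galois extension with Galois group (Z/670Z)^*. By CRT, (Z/670Z)^* ≅ (Z/2Z)^* × (Z/5Z)^* × (Z/67Z)^*. Each prime-power unit group is (Z/2Z)^* ≅ trivial group (order 1); (Z/5Z)^* ≅ Z/4Z; (Z/67Z)^* ≅ Z/66Z. Hence Gal(Q(zeta_670)/Q) ≅ Z/4Z × Z/66Z.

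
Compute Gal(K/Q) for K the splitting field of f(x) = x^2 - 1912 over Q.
Gal(K/Q) = Z/2Z (cyclic of order 2)

x^2 - 1912 is irreducible over Q since 1912 is not a rational square. The splitting field Q(sqrt(1912)) has degree 2 over Q, and its unique nontrivial automorphism is sqrt(1912) ↦ -sqrt(1912). Hence Gal(Q(sqrt(1912))/Q) = Z/2Z.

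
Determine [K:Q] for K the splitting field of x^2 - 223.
[K:Q] = 2

The polynomial x^2 - 223 is irreducible over Q since 223 is not a perfect square. Its splitting field is Q(sqrt(223)), which has degree 2 over Q.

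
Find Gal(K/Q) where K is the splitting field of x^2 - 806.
Gal(K/Q) = Z/2Z (cyclic of order 2)

x^2 - 806 is irreducible over Q since 806 is not a rational square. The splitting field Q(sqrt(806)) has degree 2 over Q, and its unique nontrivial automorphism is sqrt(806) ↦ -sqrt(806). Hence Gal(Q(sqrt(806))/Q) = Z/2Z.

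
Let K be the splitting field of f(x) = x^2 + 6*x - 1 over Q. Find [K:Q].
[K:Q] = 2

The discriminant of x^2 + (6)*x + (-1) is b^2 - 4c = 36 - (-4) = 40. Since 40 is not a perfect square in Q, the polynomial is irreducible over Q. Its two roots generate a degree-2 extension, so [K:Q] = 2.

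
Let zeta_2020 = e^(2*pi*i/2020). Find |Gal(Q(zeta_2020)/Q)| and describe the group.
|Gal(Q(zeta_2020)/Q)| = phi(2020) = 800; group ≅ (Z/2020Z)^* ≅ Z/2Z × Z/4Z × Z/100Z

The n-th cyclotomic polynomial Φ_2020(x) is the minimal polynomial of zeta_2020 over Q and has degree phi(2020) = 800. So Q(zeta_2020) is a degree-800 Galois extension with Galois group (Z/2020Z)^*. By CRT, (Z/2020Z)^* ≅ (Z/4Z)^* × (Z/5Z)^* × (Z/101Z)^*. Each prime-power unit group is (Z/4Z)^* ≅ Z/2Z; (Z/5Z)^* ≅ Z/4Z; (Z/101Z)^* ≅ Z/100Z. Hence Gal(Q(zeta_2020)/Q) ≅ Z/2Z × Z/4Z × Z/100Z.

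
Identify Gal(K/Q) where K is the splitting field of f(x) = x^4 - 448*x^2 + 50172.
Gal(K/Q) = V_4 (Klein four-group, Z/2Z × Z/2Z)

f factors as (x^2 - 226)(x^2 - 222), so the splitting field is K = Q(sqrt(226), sqrt(222)). The elements 226, 222, 50172 are all non-squares in Q, so sqrt(226) and sqrt(222) generate independent quadratic extensions. Thus [K:Q] = 4 and Gal(K/Q) is generated by the two order-2 automorphisms sqrt(226) ↦ -sqrt(226) and sqrt(222) ↦ -sqrt(222), giving V_4.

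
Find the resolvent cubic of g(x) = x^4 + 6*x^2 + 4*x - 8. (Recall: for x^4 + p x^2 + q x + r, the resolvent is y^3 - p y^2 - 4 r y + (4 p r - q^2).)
h(y) = y^3 - 6*y^2 + 32*y - 208

Identify coefficients: p = 6, q = 4, r = -8.
Plug into h(y) = y^3 - p y^2 - 4 r y + (4 p r - q^2):
  h(y) = y^3 - (6) y^2 - 4*(-8) y + (4*(6)*(-8) - (4)^2)
       = y^3 + (-6) y^2 + (32) y + (-208).
Simplifying: h(y) = y^3 - 6*y^2 + 32*y - 208.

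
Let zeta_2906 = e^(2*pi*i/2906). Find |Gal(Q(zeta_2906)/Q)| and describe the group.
|Gal(Q(zeta_2906)/Q)| = phi(2906) = 1452; group ≅ (Z/2906Z)^* ≅ Z/1452Z

The n-th cyclotomic polynomial Φ_2906(x) is the minimal polynomial of zeta_2906 over Q and has degree phi(2906) = 1452. So Q(zeta_2906) is a degree-1452 Galois extension with Galois group (Z/2906Z)^*. By CRT, (Z/2906Z)^* ≅ (Z/2Z)^* × (Z/1453Z)^*. Each prime-power unit group is (Z/2Z)^* ≅ trivial group (order 1); (Z/1453Z)^* ≅ Z/1452Z. Hence Gal(Q(zeta_2906)/Q) ≅ Z/1452Z.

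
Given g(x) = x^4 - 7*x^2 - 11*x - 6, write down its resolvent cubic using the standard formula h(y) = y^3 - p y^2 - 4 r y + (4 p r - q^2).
h(y) = y^3 + 7*y^2 + 24*y + 47

Identify coefficients: p = -7, q = -11, r = -6.
Plug into h(y) = y^3 - p y^2 - 4 r y + (4 p r - q^2):
  h(y) = y^3 - (-7) y^2 - 4*(-6) y + (4*(-7)*(-6) - (-11)^2)
       = y^3 + (7) y^2 + (24) y + (47).
Simplifying: h(y) = y^3 + 7*y^2 + 24*y + 47.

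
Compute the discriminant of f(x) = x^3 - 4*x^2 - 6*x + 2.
Δ = 2708

For x^3 + a x^2 + b x + c the discriminant is Δ = 18 a b c - 4 a^3 c + a^2 b^2 - 4 b^3 - 27 c^2.
Plug a = -4, b = -6, c = 2:
  18*(-4)*(-6)*(2) - 4*(-4)^3*(2) + (-4)^2*(-6)^2 - 4*(-6)^3 - 27*(2)^2
  = 864 + (512) + 576 + (864) + (-108)
  = 2708.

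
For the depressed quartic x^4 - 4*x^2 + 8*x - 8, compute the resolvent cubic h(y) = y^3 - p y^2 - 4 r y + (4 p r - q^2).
h(y) = y^3 + 4*y^2 + 32*y + 64

Identify coefficients: p = -4, q = 8, r = -8.
Plug into h(y) = y^3 - p y^2 - 4 r y + (4 p r - q^2):
  h(y) = y^3 - (-4) y^2 - 4*(-8) y + (4*(-4)*(-8) - (8)^2)
       = y^3 + (4) y^2 + (32) y + (64).
Simplifying: h(y) = y^3 + 4*y^2 + 32*y + 64.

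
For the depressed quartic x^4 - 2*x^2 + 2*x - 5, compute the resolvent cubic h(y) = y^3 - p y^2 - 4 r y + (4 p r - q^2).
h(y) = y^3 + 2*y^2 + 20*y + 36

Identify coefficients: p = -2, q = 2, r = -5.
Plug into h(y) = y^3 - p y^2 - 4 r y + (4 p r - q^2):
  h(y) = y^3 - (-2) y^2 - 4*(-5) y + (4*(-2)*(-5) - (2)^2)
       = y^3 + (2) y^2 + (20) y + (36).
Simplifying: h(y) = y^3 + 2*y^2 + 20*y + 36.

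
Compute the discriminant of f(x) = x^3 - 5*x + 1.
Δ = 473

For a depressed cubic x^3 + p x + q the discriminant is Δ = -4 p^3 - 27 q^2 = -4*(-5)^3 - 27*(1)^2 = 500 - 27 = 473.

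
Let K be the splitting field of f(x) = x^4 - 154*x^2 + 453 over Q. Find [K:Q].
[K:Q] = 4

f factors as (x^2 - 151)(x^2 - 3); the splitting field is K = Q(sqrt(151), sqrt(3)). Since 151, 3, and 453 are all non-squares in Q, the three subfields Q(sqrt(151)), Q(sqrt(3)), Q(sqrt(453)) are distinct degree-2 extensions, so [K:Q] = 4 (Klein four Galois group).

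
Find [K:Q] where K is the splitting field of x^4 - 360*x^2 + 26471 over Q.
[K:Q] = 4

f factors as (x^2 - 103)(x^2 - 257); the splitting field is K = Q(sqrt(103), sqrt(257)). Since 103, 257, and 26471 are all non-squares in Q, the three subfields Q(sqrt(103)), Q(sqrt(257)), Q(sqrt(26471)) are distinct degree-2 extensions, so [K:Q] = 4 (Klein four Galois group).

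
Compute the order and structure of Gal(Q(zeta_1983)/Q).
|Gal(Q(zeta_1983)/Q)| = phi(1983) = 1320; group ≅ (Z/1983Z)^* ≅ Z/2Z × Z/660Z

The n-th cyclotomic polynomial Φ_1983(x) is the minimal polynomial of zeta_1983 over Q and has degree phi(1983) = 1320. So Q(zeta_1983) is a degree-1320 Galois extension with Galois group (Z/1983Z)^*. By CRT, (Z/1983Z)^* ≅ (Z/3Z)^* × (Z/661Z)^*. Each prime-power unit group is (Z/3Z)^* ≅ Z/2Z; (Z/661Z)^* ≅ Z/660Z. Hence Gal(Q(zeta_1983)/Q) ≅ Z/2Z × Z/660Z.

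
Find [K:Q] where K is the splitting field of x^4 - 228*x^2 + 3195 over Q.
[K:Q] = 4

f factors as (x^2 - 213)(x^2 - 15); the splitting field is K = Q(sqrt(213), sqrt(15)). Since 213, 15, and 3195 are all non-squares in Q, the three subfields Q(sqrt(213)), Q(sqrt(15)), Q(sqrt(3195)) are distinct degree-2 extensions, so [K:Q] = 4 (Klein four Galois group).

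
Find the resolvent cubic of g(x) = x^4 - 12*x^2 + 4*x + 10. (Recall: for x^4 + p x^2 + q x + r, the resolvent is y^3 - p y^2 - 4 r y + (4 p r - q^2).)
h(y) = y^3 + 12*y^2 - 40*y - 496

Identify coefficients: p = -12, q = 4, r = 10.
Plug into h(y) = y^3 - p y^2 - 4 r y + (4 p r - q^2):
  h(y) = y^3 - (-12) y^2 - 4*(10) y + (4*(-12)*(10) - (4)^2)
       = y^3 + (12) y^2 + (-40) y + (-496).
Simplifying: h(y) = y^3 + 12*y^2 - 40*y - 496.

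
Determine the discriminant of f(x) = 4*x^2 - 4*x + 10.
Δ = -144

For a quadratic a x^2 + b x + c the discriminant is Δ = b^2 - 4ac = (-4)^2 - 4*(4)*(10) = 16 - (160) = -144.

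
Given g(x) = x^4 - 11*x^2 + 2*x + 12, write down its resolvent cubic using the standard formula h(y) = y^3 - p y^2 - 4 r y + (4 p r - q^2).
h(y) = y^3 + 11*y^2 - 48*y - 532

Identify coefficients: p = -11, q = 2, r = 12.
Plug into h(y) = y^3 - p y^2 - 4 r y + (4 p r - q^2):
  h(y) = y^3 - (-11) y^2 - 4*(12) y + (4*(-11)*(12) - (2)^2)
       = y^3 + (11) y^2 + (-48) y + (-532).
Simplifying: h(y) = y^3 + 11*y^2 - 48*y - 532.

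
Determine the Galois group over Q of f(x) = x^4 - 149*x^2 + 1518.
Gal(K/Q) = V_4 (Klein four-group, Z/2Z × Z/2Z)

f factors as (x^2 - 138)(x^2 - 11), so the splitting field is K = Q(sqrt(138), sqrt(11)). The elements 138, 11, 1518 are all non-squares in Q, so sqrt(138) and sqrt(11) generate independent quadratic extensions. Thus [K:Q] = 4 and Gal(K/Q) is generated by the two order-2 automorphisms sqrt(138) ↦ -sqrt(138) and sqrt(11) ↦ -sqrt(11), giving V_4.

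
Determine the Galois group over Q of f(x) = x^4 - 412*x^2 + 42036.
Gal(K/Q) = V_4 (Klein four-group, Z/2Z × Z/2Z)

f factors as (x^2 - 186)(x^2 - 226), so the splitting field is K = Q(sqrt(186), sqrt(226)). The elements 186, 226, 42036 are all non-squares in Q, so sqrt(186) and sqrt(226) generate independent quadratic extensions. Thus [K:Q] = 4 and Gal(K/Q) is generated by the two order-2 automorphisms sqrt(186) ↦ -sqrt(186) and sqrt(226) ↦ -sqrt(226), giving V_4.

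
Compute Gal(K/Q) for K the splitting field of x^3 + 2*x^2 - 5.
Gal(K/Q) = S_3 (symmetric group of order 6)

Compute the discriminant of x^3 + (2)*x^2 + (0)*x + (-5): Δ = -515. Since Δ is not a rational square, the Galois group is not contained in A_3; it must be the full S_3 (irreducibility of the cubic rules out anything smaller).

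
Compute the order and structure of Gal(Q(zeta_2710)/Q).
|Gal(Q(zeta_2710)/Q)| = phi(2710) = 1080; group ≅ (Z/2710Z)^* ≅ Z/4Z × Z/270Z

The n-th cyclotomic polynomial Φ_2710(x) is the minimal polynomial of zeta_2710 over Q and has degree phi(2710) = 1080. So Q(zeta_2710) is a degree-1080 Galois extension with Galois group (Z/2710Z)^*. By CRT, (Z/2710Z)^* ≅ (Z/2Z)^* × (Z/5Z)^* × (Z/271Z)^*. Each prime-power unit group is (Z/2Z)^* ≅ trivial group (order 1); (Z/5Z)^* ≅ Z/4Z; (Z/271Z)^* ≅ Z/270Z. Hence Gal(Q(zeta_2710)/Q) ≅ Z/4Z × Z/270Z.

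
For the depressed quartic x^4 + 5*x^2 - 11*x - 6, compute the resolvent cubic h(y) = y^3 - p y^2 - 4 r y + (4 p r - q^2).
h(y) = y^3 - 5*y^2 + 24*y - 241

Identify coefficients: p = 5, q = -11, r = -6.
Plug into h(y) = y^3 - p y^2 - 4 r y + (4 p r - q^2):
  h(y) = y^3 - (5) y^2 - 4*(-6) y + (4*(5)*(-6) - (-11)^2)
       = y^3 + (-5) y^2 + (24) y + (-241).
Simplifying: h(y) = y^3 - 5*y^2 + 24*y - 241.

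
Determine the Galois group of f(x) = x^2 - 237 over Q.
Gal(K/Q) = Z/2Z (cyclic of order 2)

x^2 - 237 is irreducible over Q since 237 is not a rational square. The splitting field Q(sqrt(237)) has degree 2 over Q, and its unique nontrivial automorphism is sqrt(237) ↦ -sqrt(237). Hence Gal(Q(sqrt(237))/Q) = Z/2Z.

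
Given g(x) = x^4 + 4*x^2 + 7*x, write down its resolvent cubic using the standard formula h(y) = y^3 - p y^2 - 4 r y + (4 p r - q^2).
h(y) = y^3 - 4*y^2 - 49

Identify coefficients: p = 4, q = 7, r = 0.
Plug into h(y) = y^3 - p y^2 - 4 r y + (4 p r - q^2):
  h(y) = y^3 - (4) y^2 - 4*(0) y + (4*(4)*(0) - (7)^2)
       = y^3 + (-4) y^2 + (0) y + (-49).
Simplifying: h(y) = y^3 - 4*y^2 - 49.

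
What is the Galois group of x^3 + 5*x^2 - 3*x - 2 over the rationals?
Gal(K/Q) = S_3 (symmetric group of order 6)

Compute the discriminant of x^3 + (5)*x^2 + (-3)*x + (-2): Δ = 1765. Since Δ is not a rational square, the Galois group is not contained in A_3; it must be the full S_3 (irreducibility of the cubic rules out anything smaller).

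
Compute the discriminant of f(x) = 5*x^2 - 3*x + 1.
Δ = -11

For a quadratic a x^2 + b x + c the discriminant is Δ = b^2 - 4ac = (-3)^2 - 4*(5)*(1) = 9 - (20) = -11.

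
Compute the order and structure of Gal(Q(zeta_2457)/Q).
|Gal(Q(zeta_2457)/Q)| = phi(2457) = 1296; group ≅ (Z/2457Z)^* ≅ Z/6Z × Z/12Z × Z/18Z

The n-th cyclotomic polynomial Φ_2457(x) is the minimal polynomial of zeta_2457 over Q and has degree phi(2457) = 1296. So Q(zeta_2457) is a degree-1296 Galois extension with Galois group (Z/2457Z)^*. By CRT, (Z/2457Z)^* ≅ (Z/27Z)^* × (Z/7Z)^* × (Z/13Z)^*. Each prime-power unit group is (Z/27Z)^* ≅ Z/18Z; (Z/7Z)^* ≅ Z/6Z; (Z/13Z)^* ≅ Z/12Z. Hence Gal(Q(zeta_2457)/Q) ≅ Z/6Z × Z/12Z × Z/18Z.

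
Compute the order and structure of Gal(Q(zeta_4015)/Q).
|Gal(Q(zeta_4015)/Q)| = phi(4015) = 2880; group ≅ (Z/4015Z)^* ≅ Z/4Z × Z/10Z × Z/72Z

The n-th cyclotomic polynomial Φ_4015(x) is the minimal polynomial of zeta_4015 over Q and has degree phi(4015) = 2880. So Q(zeta_4015) is a degree-2880 Galois extension with Galois group (Z/4015Z)^*. By CRT, (Z/4015Z)^* ≅ (Z/5Z)^* × (Z/11Z)^* × (Z/73Z)^*. Each prime-power unit group is (Z/5Z)^* ≅ Z/4Z; (Z/11Z)^* ≅ Z/10Z; (Z/73Z)^* ≅ Z/72Z. Hence Gal(Q(zeta_4015)/Q) ≅ Z/4Z × Z/10Z × Z/72Z.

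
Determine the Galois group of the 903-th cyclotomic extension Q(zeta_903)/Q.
|Gal(Q(zeta_903)/Q)| = phi(903) = 504; group ≅ (Z/903Z)^* ≅ Z/2Z × Z/6Z × Z/42Z

The n-th cyclotomic polynomial Φ_903(x) is the minimal polynomial of zeta_903 over Q and has degree phi(903) = 504. So Q(zeta_903) is a degree-504 Galois extension with Galois group (Z/903Z)^*. By CRT, (Z/903Z)^* ≅ (Z/3Z)^* × (Z/7Z)^* × (Z/43Z)^*. Each prime-power unit group is (Z/3Z)^* ≅ Z/2Z; (Z/7Z)^* ≅ Z/6Z; (Z/43Z)^* ≅ Z/42Z. Hence Gal(Q(zeta_903)/Q) ≅ Z/2Z × Z/6Z × Z/42Z.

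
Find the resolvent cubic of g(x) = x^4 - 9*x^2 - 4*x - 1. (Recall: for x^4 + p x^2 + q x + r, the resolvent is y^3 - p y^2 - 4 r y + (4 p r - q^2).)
h(y) = y^3 + 9*y^2 + 4*y + 20

Identify coefficients: p = -9, q = -4, r = -1.
Plug into h(y) = y^3 - p y^2 - 4 r y + (4 p r - q^2):
  h(y) = y^3 - (-9) y^2 - 4*(-1) y + (4*(-9)*(-1) - (-4)^2)
       = y^3 + (9) y^2 + (4) y + (20).
Simplifying: h(y) = y^3 + 9*y^2 + 4*y + 20.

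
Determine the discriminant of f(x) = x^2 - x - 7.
Δ = 29

For a quadratic a x^2 + b x + c the discriminant is Δ = b^2 - 4ac = (-1)^2 - 4*(1)*(-7) = 1 - (-28) = 29.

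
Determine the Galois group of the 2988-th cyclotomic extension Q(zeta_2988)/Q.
|Gal(Q(zeta_2988)/Q)| = phi(2988) = 984; group ≅ (Z/2988Z)^* ≅ Z/2Z × Z/6Z × Z/82Z

The n-th cyclotomic polynomial Φ_2988(x) is the minimal polynomial of zeta_2988 over Q and has degree phi(2988) = 984. So Q(zeta_2988) is a degree-984 Galois extension with Galois group (Z/2988Z)^*. By CRT, (Z/2988Z)^* ≅ (Z/4Z)^* × (Z/9Z)^* × (Z/83Z)^*. Each prime-power unit group is (Z/4Z)^* ≅ Z/2Z; (Z/9Z)^* ≅ Z/6Z; (Z/83Z)^* ≅ Z/82Z. Hence Gal(Q(zeta_2988)/Q) ≅ Z/2Z × Z/6Z × Z/82Z.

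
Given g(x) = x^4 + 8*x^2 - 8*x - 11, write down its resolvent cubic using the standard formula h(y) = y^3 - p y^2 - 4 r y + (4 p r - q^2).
h(y) = y^3 - 8*y^2 + 44*y - 416

Identify coefficients: p = 8, q = -8, r = -11.
Plug into h(y) = y^3 - p y^2 - 4 r y + (4 p r - q^2):
  h(y) = y^3 - (8) y^2 - 4*(-11) y + (4*(8)*(-11) - (-8)^2)
       = y^3 + (-8) y^2 + (44) y + (-416).
Simplifying: h(y) = y^3 - 8*y^2 + 44*y - 416.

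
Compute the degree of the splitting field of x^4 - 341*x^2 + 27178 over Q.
[K:Q] = 4

f factors as (x^2 - 214)(x^2 - 127); the splitting field is K = Q(sqrt(214), sqrt(127)). Since 214, 127, and 27178 are all non-squares in Q, the three subfields Q(sqrt(214)), Q(sqrt(127)), Q(sqrt(27178)) are distinct degree-2 extensions, so [K:Q] = 4 (Klein four Galois group).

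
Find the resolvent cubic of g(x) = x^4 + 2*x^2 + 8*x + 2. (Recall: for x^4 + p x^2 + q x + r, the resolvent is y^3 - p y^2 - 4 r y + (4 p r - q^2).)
h(y) = y^3 - 2*y^2 - 8*y - 48

Identify coefficients: p = 2, q = 8, r = 2.
Plug into h(y) = y^3 - p y^2 - 4 r y + (4 p r - q^2):
  h(y) = y^3 - (2) y^2 - 4*(2) y + (4*(2)*(2) - (8)^2)
       = y^3 + (-2) y^2 + (-8) y + (-48).
Simplifying: h(y) = y^3 - 2*y^2 - 8*y - 48.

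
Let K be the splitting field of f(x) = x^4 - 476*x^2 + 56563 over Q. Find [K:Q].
[K:Q] = 4

f factors as (x^2 - 229)(x^2 - 247); the splitting field is K = Q(sqrt(229), sqrt(247)). Since 229, 247, and 56563 are all non-squares in Q, the three subfields Q(sqrt(229)), Q(sqrt(247)), Q(sqrt(56563)) are distinct degree-2 extensions, so [K:Q] = 4 (Klein four Galois group).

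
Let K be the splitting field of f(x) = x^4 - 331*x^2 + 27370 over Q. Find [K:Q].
[K:Q] = 4

f factors as (x^2 - 161)(x^2 - 170); the splitting field is K = Q(sqrt(161), sqrt(170)). Since 161, 170, and 27370 are all non-squares in Q, the three subfields Q(sqrt(161)), Q(sqrt(170)), Q(sqrt(27370)) are distinct degree-2 extensions, so [K:Q] = 4 (Klein four Galois group).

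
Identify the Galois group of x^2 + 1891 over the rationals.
Gal(K/Q) = Z/2Z (cyclic of order 2)

x^2 + 1891 is irreducible over Q since -1891 is not a rational square. The splitting field Q(sqrt(-1891)) has degree 2 over Q, and its unique nontrivial automorphism is sqrt(-1891) ↦ -sqrt(-1891). Hence Gal(Q(sqrt(-1891))/Q) = Z/2Z.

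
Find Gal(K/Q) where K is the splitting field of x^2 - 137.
Gal(K/Q) = Z/2Z (cyclic of order 2)

x^2 - 137 is irreducible over Q since 137 is not a rational square. The splitting field Q(sqrt(137)) has degree 2 over Q, and its unique nontrivial automorphism is sqrt(137) ↦ -sqrt(137). Hence Gal(Q(sqrt(137))/Q) = Z/2Z.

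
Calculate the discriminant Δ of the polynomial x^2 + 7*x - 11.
Δ = 93

For a quadratic a x^2 + b x + c the discriminant is Δ = b^2 - 4ac = (7)^2 - 4*(1)*(-11) = 49 - (-44) = 93.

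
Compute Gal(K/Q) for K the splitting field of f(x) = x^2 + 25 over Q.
Gal(K/Q) = Z/2Z (cyclic of order 2)

x^2 + 25 is irreducible over Q since -25 is not a rational square. The splitting field Q(sqrt(-25)) has degree 2 over Q, and its unique nontrivial automorphism is sqrt(-25) ↦ -sqrt(-25). Hence Gal(Q(sqrt(-25))/Q) = Z/2Z.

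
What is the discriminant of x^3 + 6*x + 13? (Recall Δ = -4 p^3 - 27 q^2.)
Δ = -5427

For a depressed cubic x^3 + p x + q the discriminant is Δ = -4 p^3 - 27 q^2 = -4*(6)^3 - 27*(13)^2 = -864 - 4563 = -5427.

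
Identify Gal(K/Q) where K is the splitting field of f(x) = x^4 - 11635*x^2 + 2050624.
Gal(K/Q) = Z/2Z (cyclic of order 2)

f factors as (x^2 - 179)(x^2 - 11456), so the splitting field is K = Q(sqrt(179), sqrt(11456)). The squarefree part of 179 is 179 and the squarefree part of 11456 is also 179, so sqrt(179) and sqrt(11456) are both rational multiples of sqrt(179). Hence Q(sqrt(179)) = Q(sqrt(11456)) = Q(sqrt(179)), and the splitting field collapses to a single degree-2 extension with Galois group Z/2Z.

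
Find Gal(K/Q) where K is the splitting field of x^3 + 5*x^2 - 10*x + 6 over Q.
Gal(K/Q) = S_3 (symmetric group of order 6)

Compute the discriminant of x^3 + (5)*x^2 + (-10)*x + (6): Δ = -2872. Since Δ is not a rational square, the Galois group is not contained in A_3; it must be the full S_3 (irreducibility of the cubic rules out anything smaller).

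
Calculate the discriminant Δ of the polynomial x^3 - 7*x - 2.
Δ = 1264

For x^3 + a x^2 + b x + c the discriminant is Δ = 18 a b c - 4 a^3 c + a^2 b^2 - 4 b^3 - 27 c^2.
Plug a = 0, b = -7, c = -2:
  18*(0)*(-7)*(-2) - 4*(0)^3*(-2) + (0)^2*(-7)^2 - 4*(-7)^3 - 27*(-2)^2
  = 0 + (0) + 0 + (1372) + (-108)
  = 1264.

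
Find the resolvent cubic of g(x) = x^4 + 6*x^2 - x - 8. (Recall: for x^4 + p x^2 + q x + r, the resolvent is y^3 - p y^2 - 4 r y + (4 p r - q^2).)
h(y) = y^3 - 6*y^2 + 32*y - 193

Identify coefficients: p = 6, q = -1, r = -8.
Plug into h(y) = y^3 - p y^2 - 4 r y + (4 p r - q^2):
  h(y) = y^3 - (6) y^2 - 4*(-8) y + (4*(6)*(-8) - (-1)^2)
       = y^3 + (-6) y^2 + (32) y + (-193).
Simplifying: h(y) = y^3 - 6*y^2 + 32*y - 193.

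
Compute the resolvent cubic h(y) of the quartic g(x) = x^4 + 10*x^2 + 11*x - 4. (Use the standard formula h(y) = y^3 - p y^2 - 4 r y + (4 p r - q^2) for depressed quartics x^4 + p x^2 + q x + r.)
h(y) = y^3 - 10*y^2 + 16*y - 281

Identify coefficients: p = 10, q = 11, r = -4.
Plug into h(y) = y^3 - p y^2 - 4 r y + (4 p r - q^2):
  h(y) = y^3 - (10) y^2 - 4*(-4) y + (4*(10)*(-4) - (11)^2)
       = y^3 + (-10) y^2 + (16) y + (-281).
Simplifying: h(y) = y^3 - 10*y^2 + 16*y - 281.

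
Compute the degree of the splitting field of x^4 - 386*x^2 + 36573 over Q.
[K:Q] = 4

f factors as (x^2 - 167)(x^2 - 219); the splitting field is K = Q(sqrt(167), sqrt(219)). Since 167, 219, and 36573 are all non-squares in Q, the three subfields Q(sqrt(167)), Q(sqrt(219)), Q(sqrt(36573)) are distinct degree-2 extensions, so [K:Q] = 4 (Klein four Galois group).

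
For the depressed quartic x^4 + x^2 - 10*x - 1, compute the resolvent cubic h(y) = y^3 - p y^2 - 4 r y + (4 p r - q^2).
h(y) = y^3 - y^2 + 4*y - 104

Identify coefficients: p = 1, q = -10, r = -1.
Plug into h(y) = y^3 - p y^2 - 4 r y + (4 p r - q^2):
  h(y) = y^3 - (1) y^2 - 4*(-1) y + (4*(1)*(-1) - (-10)^2)
       = y^3 + (-1) y^2 + (4) y + (-104).
Simplifying: h(y) = y^3 - y^2 + 4*y - 104.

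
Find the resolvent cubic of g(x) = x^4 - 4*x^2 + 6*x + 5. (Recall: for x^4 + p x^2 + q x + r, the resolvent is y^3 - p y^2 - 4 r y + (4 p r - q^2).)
h(y) = y^3 + 4*y^2 - 20*y - 116

Identify coefficients: p = -4, q = 6, r = 5.
Plug into h(y) = y^3 - p y^2 - 4 r y + (4 p r - q^2):
  h(y) = y^3 - (-4) y^2 - 4*(5) y + (4*(-4)*(5) - (6)^2)
       = y^3 + (4) y^2 + (-20) y + (-116).
Simplifying: h(y) = y^3 + 4*y^2 - 20*y - 116.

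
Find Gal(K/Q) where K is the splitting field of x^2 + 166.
Gal(K/Q) = Z/2Z (cyclic of order 2)

x^2 + 166 is irreducible over Q since -166 is not a rational square. The splitting field Q(sqrt(-166)) has degree 2 over Q, and its unique nontrivial automorphism is sqrt(-166) ↦ -sqrt(-166). Hence Gal(Q(sqrt(-166))/Q) = Z/2Z.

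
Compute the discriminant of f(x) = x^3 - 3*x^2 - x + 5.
Δ = 148

For x^3 + a x^2 + b x + c the discriminant is Δ = 18 a b c - 4 a^3 c + a^2 b^2 - 4 b^3 - 27 c^2.
Plug a = -3, b = -1, c = 5:
  18*(-3)*(-1)*(5) - 4*(-3)^3*(5) + (-3)^2*(-1)^2 - 4*(-1)^3 - 27*(5)^2
  = 270 + (540) + 9 + (4) + (-675)
  = 148.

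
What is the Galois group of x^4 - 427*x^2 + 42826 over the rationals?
Gal(K/Q) = V_4 (Klein four-group, Z/2Z × Z/2Z)

f factors as (x^2 - 161)(x^2 - 266), so the splitting field is K = Q(sqrt(161), sqrt(266)). The elements 161, 266, 42826 are all non-squares in Q, so sqrt(161) and sqrt(266) generate independent quadratic extensions. Thus [K:Q] = 4 and Gal(K/Q) is generated by the two order-2 automorphisms sqrt(161) ↦ -sqrt(161) and sqrt(266) ↦ -sqrt(266), giving V_4.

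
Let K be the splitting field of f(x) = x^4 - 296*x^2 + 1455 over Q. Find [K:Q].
[K:Q] = 4

f factors as (x^2 - 5)(x^2 - 291); the splitting field is K = Q(sqrt(5), sqrt(291)). Since 5, 291, and 1455 are all non-squares in Q, the three subfields Q(sqrt(5)), Q(sqrt(291)), Q(sqrt(1455)) are distinct degree-2 extensions, so [K:Q] = 4 (Klein four Galois group).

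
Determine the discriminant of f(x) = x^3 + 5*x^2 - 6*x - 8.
Δ = 8356

For x^3 + a x^2 + b x + c the discriminant is Δ = 18 a b c - 4 a^3 c + a^2 b^2 - 4 b^3 - 27 c^2.
Plug a = 5, b = -6, c = -8:
  18*(5)*(-6)*(-8) - 4*(5)^3*(-8) + (5)^2*(-6)^2 - 4*(-6)^3 - 27*(-8)^2
  = 4320 + (4000) + 900 + (864) + (-1728)
  = 8356.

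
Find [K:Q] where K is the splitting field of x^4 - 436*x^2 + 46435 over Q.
[K:Q] = 4

f factors as (x^2 - 185)(x^2 - 251); the splitting field is K = Q(sqrt(185), sqrt(251)). Since 185, 251, and 46435 are all non-squares in Q, the three subfields Q(sqrt(185)), Q(sqrt(251)), Q(sqrt(46435)) are distinct degree-2 extensions, so [K:Q] = 4 (Klein four Galois group).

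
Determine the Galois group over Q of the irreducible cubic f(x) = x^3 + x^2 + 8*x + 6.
Gal(K/Q) = S_3 (symmetric group of order 6)

Compute the discriminant of x^3 + (1)*x^2 + (8)*x + (6): Δ = -2116. Since Δ is not a rational square, the Galois group is not contained in A_3; it must be the full S_3 (irreducibility of the cubic rules out anything smaller).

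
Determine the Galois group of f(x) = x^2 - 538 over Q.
Gal(K/Q) = Z/2Z (cyclic of order 2)

x^2 - 538 is irreducible over Q since 538 is not a rational square. The splitting field Q(sqrt(538)) has degree 2 over Q, and its unique nontrivial automorphism is sqrt(538) ↦ -sqrt(538). Hence Gal(Q(sqrt(538))/Q) = Z/2Z.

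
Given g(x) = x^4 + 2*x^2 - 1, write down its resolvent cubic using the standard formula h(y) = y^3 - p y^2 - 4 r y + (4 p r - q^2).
h(y) = y^3 - 2*y^2 + 4*y - 8

Identify coefficients: p = 2, q = 0, r = -1.
Plug into h(y) = y^3 - p y^2 - 4 r y + (4 p r - q^2):
  h(y) = y^3 - (2) y^2 - 4*(-1) y + (4*(2)*(-1) - (0)^2)
       = y^3 + (-2) y^2 + (4) y + (-8).
Simplifying: h(y) = y^3 - 2*y^2 + 4*y - 8.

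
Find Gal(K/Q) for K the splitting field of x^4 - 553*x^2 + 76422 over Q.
Gal(K/Q) = V_4 (Klein four-group, Z/2Z × Z/2Z)

f factors as (x^2 - 282)(x^2 - 271), so the splitting field is K = Q(sqrt(282), sqrt(271)). The elements 282, 271, 76422 are all non-squares in Q, so sqrt(282) and sqrt(271) generate independent quadratic extensions. Thus [K:Q] = 4 and Gal(K/Q) is generated by the two order-2 automorphisms sqrt(282) ↦ -sqrt(282) and sqrt(271) ↦ -sqrt(271), giving V_4.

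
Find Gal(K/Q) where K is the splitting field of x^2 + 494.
Gal(K/Q) = Z/2Z (cyclic of order 2)

x^2 + 494 is irreducible over Q since -494 is not a rational square. The splitting field Q(sqrt(-494)) has degree 2 over Q, and its unique nontrivial automorphism is sqrt(-494) ↦ -sqrt(-494). Hence Gal(Q(sqrt(-494))/Q) = Z/2Z.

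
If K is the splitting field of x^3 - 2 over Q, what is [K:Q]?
[K:Q] = 6

x^3 - 2 has one real root r = 2^(1/3) and two complex roots r*zeta_3, r*zeta_3^2 where zeta_3 = e^(2*pi*i/3). The splitting field is Q(r, zeta_3). [Q(r):Q] = 3 and [Q(zeta_3):Q] = 2 with gcd = 1, so [Q(r, zeta_3):Q] = 3 * 2 = 6.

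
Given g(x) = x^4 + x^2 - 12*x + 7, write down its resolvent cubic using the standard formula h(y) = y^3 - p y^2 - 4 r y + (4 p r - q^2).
h(y) = y^3 - y^2 - 28*y - 116

Identify coefficients: p = 1, q = -12, r = 7.
Plug into h(y) = y^3 - p y^2 - 4 r y + (4 p r - q^2):
  h(y) = y^3 - (1) y^2 - 4*(7) y + (4*(1)*(7) - (-12)^2)
       = y^3 + (-1) y^2 + (-28) y + (-116).
Simplifying: h(y) = y^3 - y^2 - 28*y - 116.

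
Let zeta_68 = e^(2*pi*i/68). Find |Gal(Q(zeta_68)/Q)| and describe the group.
|Gal(Q(zeta_68)/Q)| = phi(68) = 32; group ≅ (Z/68Z)^* ≅ Z/2Z × Z/16Z

The n-th cyclotomic polynomial Φ_68(x) is the minimal polynomial of zeta_68 over Q and has degree phi(68) = 32. So Q(zeta_68) is a degree-32 Galois extension with Galois group (Z/68Z)^*. By CRT, (Z/68Z)^* ≅ (Z/4Z)^* × (Z/17Z)^*. Each prime-power unit group is (Z/4Z)^* ≅ Z/2Z; (Z/17Z)^* ≅ Z/16Z. Hence Gal(Q(zeta_68)/Q) ≅ Z/2Z × Z/16Z.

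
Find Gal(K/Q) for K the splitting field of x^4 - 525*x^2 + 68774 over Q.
Gal(K/Q) = V_4 (Klein four-group, Z/2Z × Z/2Z)

f factors as (x^2 - 251)(x^2 - 274), so the splitting field is K = Q(sqrt(251), sqrt(274)). The elements 251, 274, 68774 are all non-squares in Q, so sqrt(251) and sqrt(274) generate independent quadratic extensions. Thus [K:Q] = 4 and Gal(K/Q) is generated by the two order-2 automorphisms sqrt(251) ↦ -sqrt(251) and sqrt(274) ↦ -sqrt(274), giving V_4.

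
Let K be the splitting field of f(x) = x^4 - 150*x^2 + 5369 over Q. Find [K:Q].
[K:Q] = 4

f factors as (x^2 - 91)(x^2 - 59); the splitting field is K = Q(sqrt(91), sqrt(59)). Since 91, 59, and 5369 are all non-squares in Q, the three subfields Q(sqrt(91)), Q(sqrt(59)), Q(sqrt(5369)) are distinct degree-2 extensions, so [K:Q] = 4 (Klein four Galois group).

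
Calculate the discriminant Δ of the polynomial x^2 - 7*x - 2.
Δ = 57

For a quadratic a x^2 + b x + c the discriminant is Δ = b^2 - 4ac = (-7)^2 - 4*(1)*(-2) = 49 - (-8) = 57.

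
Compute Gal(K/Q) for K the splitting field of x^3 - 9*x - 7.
Gal(K/Q) = S_3 (symmetric group of order 6)

Compute the discriminant of x^3 + (0)*x^2 + (-9)*x + (-7): Δ = 1593. Since Δ is not a rational square, the Galois group is not contained in A_3; it must be the full S_3 (irreducibility of the cubic rules out anything smaller).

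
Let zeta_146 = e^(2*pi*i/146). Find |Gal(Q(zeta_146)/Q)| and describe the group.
|Gal(Q(zeta_146)/Q)| = phi(146) = 72; group ≅ (Z/146Z)^* ≅ Z/72Z

The n-th cyclotomic polynomial Φ_146(x) is the minimal polynomial of zeta_146 over Q and has degree phi(146) = 72. So Q(zeta_146) is a degree-72 Galois extension with Galois group (Z/146Z)^*. By CRT, (Z/146Z)^* ≅ (Z/2Z)^* × (Z/73Z)^*. Each prime-power unit group is (Z/2Z)^* ≅ trivial group (order 1); (Z/73Z)^* ≅ Z/72Z. Hence Gal(Q(zeta_146)/Q) ≅ Z/72Z.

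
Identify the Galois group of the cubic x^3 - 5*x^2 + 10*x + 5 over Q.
Gal(K/Q) = S_3 (symmetric group of order 6)

Compute the discriminant of x^3 + (-5)*x^2 + (10)*x + (5): Δ = -4175. Since Δ is not a rational square, the Galois group is not contained in A_3; it must be the full S_3 (irreducibility of the cubic rules out anything smaller).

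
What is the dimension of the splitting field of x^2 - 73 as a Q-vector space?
[K:Q] = 2

The polynomial x^2 - 73 is irreducible over Q since 73 is not a perfect square. Its splitting field is Q(sqrt(73)), which has degree 2 over Q.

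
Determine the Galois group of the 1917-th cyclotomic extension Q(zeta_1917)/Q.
|Gal(Q(zeta_1917)/Q)| = phi(1917) = 1260; group ≅ (Z/1917Z)^* ≅ Z/18Z × Z/70Z

The n-th cyclotomic polynomial Φ_1917(x) is the minimal polynomial of zeta_1917 over Q and has degree phi(1917) = 1260. So Q(zeta_1917) is a degree-1260 Galois extension with Galois group (Z/1917Z)^*. By CRT, (Z/1917Z)^* ≅ (Z/27Z)^* × (Z/71Z)^*. Each prime-power unit group is (Z/27Z)^* ≅ Z/18Z; (Z/71Z)^* ≅ Z/70Z. Hence Gal(Q(zeta_1917)/Q) ≅ Z/18Z × Z/70Z.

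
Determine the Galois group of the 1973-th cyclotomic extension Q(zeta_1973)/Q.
|Gal(Q(zeta_1973)/Q)| = phi(1973) = 1972; group ≅ (Z/1973Z)^* ≅ Z/1972Z

The n-th cyclotomic polynomial Φ_1973(x) is the minimal polynomial of zeta_1973 over Q and has degree phi(1973) = 1972. So Q(zeta_1973) is a degree-1972 Galois extension with Galois group (Z/1973Z)^*. (Z/1973Z)^* is cyclic since 1973 is an odd prime power (or 4). Hence Gal(Q(zeta_1973)/Q) ≅ Z/1972Z.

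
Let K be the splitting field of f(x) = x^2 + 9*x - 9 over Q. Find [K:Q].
[K:Q] = 2

The discriminant of x^2 + (9)*x + (-9) is b^2 - 4c = 81 - (-36) = 117. Since 117 is not a perfect square in Q, the polynomial is irreducible over Q. Its two roots generate a degree-2 extension, so [K:Q] = 2.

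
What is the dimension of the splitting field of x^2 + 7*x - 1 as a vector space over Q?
[K:Q] = 2

The discriminant of x^2 + (7)*x + (-1) is b^2 - 4c = 49 - (-4) = 53. Since 53 is not a perfect square in Q, the polynomial is irreducible over Q. Its two roots generate a degree-2 extension, so [K:Q] = 2.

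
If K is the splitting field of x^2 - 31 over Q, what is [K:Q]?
[K:Q] = 2

The polynomial x^2 - 31 is irreducible over Q since 31 is not a perfect square. Its splitting field is Q(sqrt(31)), which has degree 2 over Q.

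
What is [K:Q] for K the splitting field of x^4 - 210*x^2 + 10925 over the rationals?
[K:Q] = 4

f factors as (x^2 - 95)(x^2 - 115); the splitting field is K = Q(sqrt(95), sqrt(115)). Since 95, 115, and 10925 are all non-squares in Q, the three subfields Q(sqrt(95)), Q(sqrt(115)), Q(sqrt(10925)) are distinct degree-2 extensions, so [K:Q] = 4 (Klein four Galois group).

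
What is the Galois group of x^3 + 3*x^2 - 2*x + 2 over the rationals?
Gal(K/Q) = S_3 (symmetric group of order 6)

Compute the discriminant of x^3 + (3)*x^2 + (-2)*x + (2): Δ = -472. Since Δ is not a rational square, the Galois group is not contained in A_3; it must be the full S_3 (irreducibility of the cubic rules out anything smaller).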